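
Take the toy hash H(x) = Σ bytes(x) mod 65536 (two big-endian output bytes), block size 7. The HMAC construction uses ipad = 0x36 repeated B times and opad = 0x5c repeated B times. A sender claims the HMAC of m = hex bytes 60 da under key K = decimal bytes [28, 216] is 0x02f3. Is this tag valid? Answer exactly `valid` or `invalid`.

valid

Key decimal bytes [28, 216] = 1c d8 is 2 bytes ≤ B = 7; zero-pad to 7 bytes: K' = 1c d8 00 00 00 00 00.
K' ⊕ ipad = 2a ee 36 36 36 36 36; K' ⊕ opad = 40 84 5c 5c 5c 5c 5c.
Inner hash: sum = 42+238+54+54+54+54+54+96+218 = 864 → 03 60.
Outer hash (recomputed tag): sum = 64+132+92+92+92+92+92+3+96 = 755 → 02 f3.
Recomputed tag = 02f3; claimed = 02f3 → match.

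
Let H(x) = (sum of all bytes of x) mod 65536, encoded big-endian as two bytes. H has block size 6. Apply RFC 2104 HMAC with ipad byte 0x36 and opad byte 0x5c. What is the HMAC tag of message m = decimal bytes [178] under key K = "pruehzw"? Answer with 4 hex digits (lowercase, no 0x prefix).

Key "pruehzw" = 70 72 75 65 68 7a 77 is 7 bytes > B = 6, so hash it first: H(key) = 03 15, then zero-pad to 6 bytes: K' = 03 15 00 00 00 00.
K' ⊕ ipad = 35 23 36 36 36 36.  K' ⊕ opad = 5f 49 5c 5c 5c 5c.
Inner input = (K'⊕ipad) ∥ m = 35 23 36 36 36 36 ∥ b2.
Inner hash: sum = 53+35+54+54+54+54+178 = 482 → 01 e2.
Outer input = (K'⊕opad) ∥ inner = 5f 49 5c 5c 5c 5c ∥ 01 e2.
Outer hash (tag): sum = 95+73+92+92+92+92+1+226 = 763 → 02 fb.

02fb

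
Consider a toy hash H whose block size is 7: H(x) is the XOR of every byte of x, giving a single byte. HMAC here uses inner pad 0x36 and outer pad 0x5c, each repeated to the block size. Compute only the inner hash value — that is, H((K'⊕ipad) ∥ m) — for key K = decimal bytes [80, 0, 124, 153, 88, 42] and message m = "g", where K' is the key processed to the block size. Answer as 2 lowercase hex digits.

Key decimal bytes [80, 0, 124, 153, 88, 42] = 50 00 7c 99 58 2a is 6 bytes ≤ B = 7; zero-pad to 7 bytes: K' = 50 00 7c 99 58 2a 00.
K' ⊕ ipad = 66 36 4a af 6e 1c 36.
Inner input = 66 36 4a af 6e 1c 36 ∥ 67.
Inner hash: XOR 66⊕36⊕4a⊕af⊕6e⊕1c⊕36⊕67 = 96.

96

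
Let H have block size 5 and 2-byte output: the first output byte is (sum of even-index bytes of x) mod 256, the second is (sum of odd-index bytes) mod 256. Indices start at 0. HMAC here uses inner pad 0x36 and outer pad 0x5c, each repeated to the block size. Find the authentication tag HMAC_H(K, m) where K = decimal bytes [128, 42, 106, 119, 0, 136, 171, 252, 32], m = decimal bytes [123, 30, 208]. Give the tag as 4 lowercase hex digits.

35e2

Key decimal bytes [128, 42, 106, 119, 0, 136, 171, 252, 32] = 80 2a 6a 77 00 88 ab fc 20 is 9 bytes > B = 5, so hash it first: H(key) = b5 25, then zero-pad to 5 bytes: K' = b5 25 00 00 00.
K' ⊕ ipad = 83 13 36 36 36.  K' ⊕ opad = e9 79 5c 5c 5c.
Inner input = (K'⊕ipad) ∥ m = 83 13 36 36 36 ∥ 7b 1e d0.
Inner hash: even-index sum = 269 mod 256 = 13; odd-index sum = 404 mod 256 = 148 → 0d 94.
Outer input = (K'⊕opad) ∥ inner = e9 79 5c 5c 5c ∥ 0d 94.
Outer hash (tag): even-index sum = 565 mod 256 = 53; odd-index sum = 226 mod 256 = 226 → 35 e2.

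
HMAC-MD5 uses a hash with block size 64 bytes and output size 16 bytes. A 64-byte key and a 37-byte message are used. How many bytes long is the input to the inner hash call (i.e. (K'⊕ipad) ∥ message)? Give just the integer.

Key is 64 ≤ 64 bytes, zero-padded: |K'| = 64.
Inner input = (K'⊕ipad) ∥ m → 64 + 37 = 101 bytes.

101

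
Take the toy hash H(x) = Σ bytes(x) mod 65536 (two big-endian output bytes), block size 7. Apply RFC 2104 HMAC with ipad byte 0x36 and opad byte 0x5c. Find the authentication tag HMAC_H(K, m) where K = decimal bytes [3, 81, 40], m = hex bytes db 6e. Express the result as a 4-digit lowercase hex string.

Key decimal bytes [3, 81, 40] = 03 51 28 is 3 bytes ≤ B = 7; zero-pad to 7 bytes: K' = 03 51 28 00 00 00 00.
K' ⊕ ipad = 35 67 1e 36 36 36 36.  K' ⊕ opad = 5f 0d 74 5c 5c 5c 5c.
Inner input = (K'⊕ipad) ∥ m = 35 67 1e 36 36 36 36 ∥ db 6e.
Inner hash: sum = 53+103+30+54+54+54+54+219+110 = 731 → 02 db.
Outer input = (K'⊕opad) ∥ inner = 5f 0d 74 5c 5c 5c 5c ∥ 02 db.
Outer hash (tag): sum = 95+13+116+92+92+92+92+2+219 = 813 → 03 2d.

032d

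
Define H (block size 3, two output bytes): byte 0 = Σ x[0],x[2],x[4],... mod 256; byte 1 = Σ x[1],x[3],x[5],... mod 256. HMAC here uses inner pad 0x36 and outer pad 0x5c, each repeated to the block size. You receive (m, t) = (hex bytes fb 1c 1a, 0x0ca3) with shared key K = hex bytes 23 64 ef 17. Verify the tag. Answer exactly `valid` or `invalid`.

invalid

Key hex bytes 23 64 ef 17 is 4 bytes > B = 3, so hash it first: H(key) = 12 7b, then zero-pad to 3 bytes: K' = 12 7b 00.
K' ⊕ ipad = 24 4d 36; K' ⊕ opad = 4e 27 5c.
Inner hash: even-index sum = 118 mod 256 = 118; odd-index sum = 354 mod 256 = 98 → 76 62.
Outer hash (recomputed tag): even-index sum = 268 mod 256 = 12; odd-index sum = 157 mod 256 = 157 → 0c 9d.
Recomputed tag = 0c9d; claimed = 0ca3 → mismatch.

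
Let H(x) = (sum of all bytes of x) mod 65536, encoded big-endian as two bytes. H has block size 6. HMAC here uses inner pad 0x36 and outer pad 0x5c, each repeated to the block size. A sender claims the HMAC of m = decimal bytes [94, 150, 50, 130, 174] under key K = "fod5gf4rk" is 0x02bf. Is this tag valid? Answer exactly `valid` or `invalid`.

valid

Key "fod5gf4rk" = 66 6f 64 35 67 66 34 72 6b is 9 bytes > B = 6, so hash it first: H(key) = 03 4c, then zero-pad to 6 bytes: K' = 03 4c 00 00 00 00.
K' ⊕ ipad = 35 7a 36 36 36 36; K' ⊕ opad = 5f 10 5c 5c 5c 5c.
Inner hash: sum = 53+122+54+54+54+54+94+150+50+130+174 = 989 → 03 dd.
Outer hash (recomputed tag): sum = 95+16+92+92+92+92+3+221 = 703 → 02 bf.
Recomputed tag = 02bf; claimed = 02bf → match.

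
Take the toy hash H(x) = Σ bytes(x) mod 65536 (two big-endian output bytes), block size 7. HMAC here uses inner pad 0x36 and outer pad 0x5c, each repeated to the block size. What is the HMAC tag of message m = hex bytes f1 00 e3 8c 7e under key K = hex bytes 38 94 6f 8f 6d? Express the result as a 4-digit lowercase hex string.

Key hex bytes 38 94 6f 8f 6d is 5 bytes ≤ B = 7; zero-pad to 7 bytes: K' = 38 94 6f 8f 6d 00 00.
K' ⊕ ipad = 0e a2 59 b9 5b 36 36.  K' ⊕ opad = 64 c8 33 d3 31 5c 5c.
Inner input = (K'⊕ipad) ∥ m = 0e a2 59 b9 5b 36 36 ∥ f1 00 e3 8c 7e.
Inner hash: sum = 14+162+89+185+91+54+54+241+0+227+140+126 = 1383 → 05 67.
Outer input = (K'⊕opad) ∥ inner = 64 c8 33 d3 31 5c 5c ∥ 05 67.
Outer hash (tag): sum = 100+200+51+211+49+92+92+5+103 = 903 → 03 87.

0387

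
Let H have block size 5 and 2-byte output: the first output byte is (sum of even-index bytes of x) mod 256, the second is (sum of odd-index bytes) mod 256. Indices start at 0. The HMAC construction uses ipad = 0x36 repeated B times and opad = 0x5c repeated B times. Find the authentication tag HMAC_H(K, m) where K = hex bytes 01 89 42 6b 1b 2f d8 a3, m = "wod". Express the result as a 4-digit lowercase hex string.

Key hex bytes 01 89 42 6b 1b 2f d8 a3 is 8 bytes > B = 5, so hash it first: H(key) = 36 c6, then zero-pad to 5 bytes: K' = 36 c6 00 00 00.
K' ⊕ ipad = 00 f0 36 36 36.  K' ⊕ opad = 6a 9a 5c 5c 5c.
Inner input = (K'⊕ipad) ∥ m = 00 f0 36 36 36 ∥ 77 6f 64.
Inner hash: even-index sum = 219 mod 256 = 219; odd-index sum = 513 mod 256 = 1 → db 01.
Outer input = (K'⊕opad) ∥ inner = 6a 9a 5c 5c 5c ∥ db 01.
Outer hash (tag): even-index sum = 291 mod 256 = 35; odd-index sum = 465 mod 256 = 209 → 23 d1.

23d1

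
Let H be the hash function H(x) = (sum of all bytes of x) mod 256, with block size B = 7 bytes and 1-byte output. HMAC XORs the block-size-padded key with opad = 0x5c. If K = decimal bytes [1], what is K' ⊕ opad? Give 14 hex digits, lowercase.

5d5c5c5c5c5c5c

Key decimal bytes [1] = 01 is 1 byte ≤ B = 7; zero-pad to 7 bytes: K' = 01 00 00 00 00 00 00.
XOR each byte with 0x5c: 01⊕5c=5d, 00⊕5c=5c, 00⊕5c=5c, 00⊕5c=5c, 00⊕5c=5c, 00⊕5c=5c, 00⊕5c=5c.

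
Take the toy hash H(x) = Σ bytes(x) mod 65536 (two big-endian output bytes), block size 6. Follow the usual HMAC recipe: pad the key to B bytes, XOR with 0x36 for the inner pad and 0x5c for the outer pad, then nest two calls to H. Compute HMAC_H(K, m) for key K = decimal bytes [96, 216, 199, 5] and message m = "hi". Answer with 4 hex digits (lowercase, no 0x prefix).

0314

Key decimal bytes [96, 216, 199, 5] = 60 d8 c7 05 is 4 bytes ≤ B = 6; zero-pad to 6 bytes: K' = 60 d8 c7 05 00 00.
K' ⊕ ipad = 56 ee f1 33 36 36.  K' ⊕ opad = 3c 84 9b 59 5c 5c.
Inner input = (K'⊕ipad) ∥ m = 56 ee f1 33 36 36 ∥ 68 69.
Inner hash: sum = 86+238+241+51+54+54+104+105 = 933 → 03 a5.
Outer input = (K'⊕opad) ∥ inner = 3c 84 9b 59 5c 5c ∥ 03 a5.
Outer hash (tag): sum = 60+132+155+89+92+92+3+165 = 788 → 03 14.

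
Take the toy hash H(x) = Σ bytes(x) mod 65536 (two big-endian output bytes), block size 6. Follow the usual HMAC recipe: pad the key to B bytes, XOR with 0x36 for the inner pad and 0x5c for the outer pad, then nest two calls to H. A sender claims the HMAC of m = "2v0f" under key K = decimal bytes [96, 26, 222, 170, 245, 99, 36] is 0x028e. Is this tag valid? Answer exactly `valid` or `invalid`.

Key decimal bytes [96, 26, 222, 170, 245, 99, 36] = 60 1a de aa f5 63 24 is 7 bytes > B = 6, so hash it first: H(key) = 03 7e, then zero-pad to 6 bytes: K' = 03 7e 00 00 00 00.
K' ⊕ ipad = 35 48 36 36 36 36; K' ⊕ opad = 5f 22 5c 5c 5c 5c.
Inner hash: sum = 53+72+54+54+54+54+50+118+48+102 = 659 → 02 93.
Outer hash (recomputed tag): sum = 95+34+92+92+92+92+2+147 = 646 → 02 86.
Recomputed tag = 0286; claimed = 028e → mismatch.

invalid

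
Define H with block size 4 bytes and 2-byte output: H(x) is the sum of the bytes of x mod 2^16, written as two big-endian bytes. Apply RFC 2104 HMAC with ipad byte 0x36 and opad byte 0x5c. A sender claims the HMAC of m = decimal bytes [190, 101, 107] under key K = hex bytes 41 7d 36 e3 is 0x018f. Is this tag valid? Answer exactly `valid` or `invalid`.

Key hex bytes 41 7d 36 e3 is exactly B = 4 bytes: K' = 41 7d 36 e3.
K' ⊕ ipad = 77 4b 00 d5; K' ⊕ opad = 1d 21 6a bf.
Inner hash: sum = 119+75+0+213+190+101+107 = 805 → 03 25.
Outer hash (recomputed tag): sum = 29+33+106+191+3+37 = 399 → 01 8f.
Recomputed tag = 018f; claimed = 018f → match.

valid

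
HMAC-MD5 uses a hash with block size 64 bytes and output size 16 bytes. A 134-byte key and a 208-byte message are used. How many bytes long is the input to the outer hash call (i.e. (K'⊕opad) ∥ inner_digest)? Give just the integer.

80

Key is 134 > 64 bytes, so it is hashed to 16 bytes then zero-padded to 64: |K'| = 64.
Outer input = (K'⊕opad) ∥ H(inner) → 64 + 16 = 80 bytes.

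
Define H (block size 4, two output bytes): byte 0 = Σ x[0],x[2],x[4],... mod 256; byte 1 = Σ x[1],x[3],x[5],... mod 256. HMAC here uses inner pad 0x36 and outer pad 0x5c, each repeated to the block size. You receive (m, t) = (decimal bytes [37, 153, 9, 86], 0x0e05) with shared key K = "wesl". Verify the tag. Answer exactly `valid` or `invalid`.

Key "wesl" = 77 65 73 6c is exactly B = 4 bytes: K' = 77 65 73 6c.
K' ⊕ ipad = 41 53 45 5a; K' ⊕ opad = 2b 39 2f 30.
Inner hash: even-index sum = 180 mod 256 = 180; odd-index sum = 412 mod 256 = 156 → b4 9c.
Outer hash (recomputed tag): even-index sum = 270 mod 256 = 14; odd-index sum = 261 mod 256 = 5 → 0e 05.
Recomputed tag = 0e05; claimed = 0e05 → match.

valid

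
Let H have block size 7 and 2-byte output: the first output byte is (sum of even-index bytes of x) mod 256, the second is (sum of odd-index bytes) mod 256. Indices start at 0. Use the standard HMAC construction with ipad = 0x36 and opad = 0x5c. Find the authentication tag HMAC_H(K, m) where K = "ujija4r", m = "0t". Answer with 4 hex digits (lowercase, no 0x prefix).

b385

Key "ujija4r" = 75 6a 69 6a 61 34 72 is exactly B = 7 bytes: K' = 75 6a 69 6a 61 34 72.
K' ⊕ ipad = 43 5c 5f 5c 57 02 44.  K' ⊕ opad = 29 36 35 36 3d 68 2e.
Inner input = (K'⊕ipad) ∥ m = 43 5c 5f 5c 57 02 44 ∥ 30 74.
Inner hash: even-index sum = 433 mod 256 = 177; odd-index sum = 234 mod 256 = 234 → b1 ea.
Outer input = (K'⊕opad) ∥ inner = 29 36 35 36 3d 68 2e ∥ b1 ea.
Outer hash (tag): even-index sum = 435 mod 256 = 179; odd-index sum = 389 mod 256 = 133 → b3 85.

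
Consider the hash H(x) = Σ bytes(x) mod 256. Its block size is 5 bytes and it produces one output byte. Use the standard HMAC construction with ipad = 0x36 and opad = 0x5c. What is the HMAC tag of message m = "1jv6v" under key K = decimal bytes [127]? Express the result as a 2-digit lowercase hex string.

71

Key decimal bytes [127] = 7f is 1 byte ≤ B = 5; zero-pad to 5 bytes: K' = 7f 00 00 00 00.
K' ⊕ ipad = 49 36 36 36 36.  K' ⊕ opad = 23 5c 5c 5c 5c.
Inner input = (K'⊕ipad) ∥ m = 49 36 36 36 36 ∥ 31 6a 76 36 76.
Inner hash: sum = 73+54+54+54+54+49+106+118+54+118 = 734; mod 256 = 222 → de.
Outer input = (K'⊕opad) ∥ inner = 23 5c 5c 5c 5c ∥ de.
Outer hash (tag): sum = 35+92+92+92+92+222 = 625; mod 256 = 113 → 71.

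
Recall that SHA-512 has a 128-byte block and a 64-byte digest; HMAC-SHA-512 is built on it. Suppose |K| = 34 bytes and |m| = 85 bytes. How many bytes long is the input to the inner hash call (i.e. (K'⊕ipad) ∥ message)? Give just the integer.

Key is 34 ≤ 128 bytes, zero-padded: |K'| = 128.
Inner input = (K'⊕ipad) ∥ m → 128 + 85 = 213 bytes.

213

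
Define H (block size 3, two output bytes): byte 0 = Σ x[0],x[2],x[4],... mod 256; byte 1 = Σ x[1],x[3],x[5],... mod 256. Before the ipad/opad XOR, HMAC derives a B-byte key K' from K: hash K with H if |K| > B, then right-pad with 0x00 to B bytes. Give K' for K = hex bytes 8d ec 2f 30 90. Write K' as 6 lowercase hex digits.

|K| = 5 > B = 3, so first hash the key.
H(K): even-index sum = 332 mod 256 = 76; odd-index sum = 284 mod 256 = 28 → 4c 1c.
Zero-pad H(K) = 4c 1c to 3 bytes: K' = 4c 1c 00.

4c1c00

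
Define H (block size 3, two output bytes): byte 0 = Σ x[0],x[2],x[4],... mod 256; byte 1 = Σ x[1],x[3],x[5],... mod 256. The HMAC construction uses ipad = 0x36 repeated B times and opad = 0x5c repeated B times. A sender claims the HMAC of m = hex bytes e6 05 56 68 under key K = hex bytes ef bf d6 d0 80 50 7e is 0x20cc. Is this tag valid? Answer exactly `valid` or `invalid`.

Key hex bytes ef bf d6 d0 80 50 7e is 7 bytes > B = 3, so hash it first: H(key) = c3 df, then zero-pad to 3 bytes: K' = c3 df 00.
K' ⊕ ipad = f5 e9 36; K' ⊕ opad = 9f 83 5c.
Inner hash: even-index sum = 408 mod 256 = 152; odd-index sum = 549 mod 256 = 37 → 98 25.
Outer hash (recomputed tag): even-index sum = 288 mod 256 = 32; odd-index sum = 283 mod 256 = 27 → 20 1b.
Recomputed tag = 201b; claimed = 20cc → mismatch.

invalid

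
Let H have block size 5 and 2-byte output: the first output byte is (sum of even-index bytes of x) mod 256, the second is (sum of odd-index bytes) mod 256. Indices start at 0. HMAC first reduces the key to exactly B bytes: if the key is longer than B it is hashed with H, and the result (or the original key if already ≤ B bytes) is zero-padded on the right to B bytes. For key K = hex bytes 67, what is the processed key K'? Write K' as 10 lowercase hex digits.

6700000000

Key hex bytes 67 is 1 byte ≤ B = 5; zero-pad to 5 bytes: K' = 67 00 00 00 00.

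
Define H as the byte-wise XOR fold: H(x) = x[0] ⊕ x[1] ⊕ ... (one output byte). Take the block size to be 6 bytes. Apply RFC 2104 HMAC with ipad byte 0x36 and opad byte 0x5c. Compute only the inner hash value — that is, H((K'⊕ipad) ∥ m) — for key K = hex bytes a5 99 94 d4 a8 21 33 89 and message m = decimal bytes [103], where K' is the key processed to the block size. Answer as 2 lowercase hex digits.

Key hex bytes a5 99 94 d4 a8 21 33 89 is 8 bytes > B = 6, so hash it first: H(key) = 4f, then zero-pad to 6 bytes: K' = 4f 00 00 00 00 00.
K' ⊕ ipad = 79 36 36 36 36 36.
Inner input = 79 36 36 36 36 36 ∥ 67.
Inner hash: XOR 79⊕36⊕36⊕36⊕36⊕36⊕67 = 28.

28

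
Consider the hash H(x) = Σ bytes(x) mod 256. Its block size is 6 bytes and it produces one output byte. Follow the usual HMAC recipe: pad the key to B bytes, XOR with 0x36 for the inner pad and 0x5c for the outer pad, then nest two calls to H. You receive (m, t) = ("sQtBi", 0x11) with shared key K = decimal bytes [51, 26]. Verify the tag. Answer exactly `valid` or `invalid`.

valid

Key decimal bytes [51, 26] = 33 1a is 2 bytes ≤ B = 6; zero-pad to 6 bytes: K' = 33 1a 00 00 00 00.
K' ⊕ ipad = 05 2c 36 36 36 36; K' ⊕ opad = 6f 46 5c 5c 5c 5c.
Inner hash: sum = 5+44+54+54+54+54+115+81+116+66+105 = 748; mod 256 = 236 → ec.
Outer hash (recomputed tag): sum = 111+70+92+92+92+92+236 = 785; mod 256 = 17 → 11.
Recomputed tag = 11; claimed = 11 → match.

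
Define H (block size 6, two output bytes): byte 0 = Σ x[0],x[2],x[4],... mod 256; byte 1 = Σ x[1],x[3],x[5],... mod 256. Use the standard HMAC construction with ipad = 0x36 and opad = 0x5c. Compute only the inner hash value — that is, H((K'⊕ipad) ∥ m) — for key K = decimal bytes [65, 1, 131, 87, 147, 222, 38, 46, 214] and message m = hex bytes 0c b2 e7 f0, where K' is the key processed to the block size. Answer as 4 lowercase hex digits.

c460

Key decimal bytes [65, 1, 131, 87, 147, 222, 38, 46, 214] = 41 01 83 57 93 de 26 2e d6 is 9 bytes > B = 6, so hash it first: H(key) = 53 64, then zero-pad to 6 bytes: K' = 53 64 00 00 00 00.
K' ⊕ ipad = 65 52 36 36 36 36.
Inner input = 65 52 36 36 36 36 ∥ 0c b2 e7 f0.
Inner hash: even-index sum = 452 mod 256 = 196; odd-index sum = 608 mod 256 = 96 → c4 60.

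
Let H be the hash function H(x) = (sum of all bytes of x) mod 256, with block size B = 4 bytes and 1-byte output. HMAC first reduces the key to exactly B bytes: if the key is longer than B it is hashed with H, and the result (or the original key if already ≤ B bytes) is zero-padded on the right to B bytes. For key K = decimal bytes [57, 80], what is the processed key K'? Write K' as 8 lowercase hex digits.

39500000

Key decimal bytes [57, 80] = 39 50 is 2 bytes ≤ B = 4; zero-pad to 4 bytes: K' = 39 50 00 00.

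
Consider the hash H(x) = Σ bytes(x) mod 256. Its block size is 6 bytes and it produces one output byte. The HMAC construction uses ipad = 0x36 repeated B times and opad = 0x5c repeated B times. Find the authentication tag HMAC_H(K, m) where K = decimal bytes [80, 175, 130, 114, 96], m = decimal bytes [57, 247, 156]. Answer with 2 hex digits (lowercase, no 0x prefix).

f2

Key decimal bytes [80, 175, 130, 114, 96] = 50 af 82 72 60 is 5 bytes ≤ B = 6; zero-pad to 6 bytes: K' = 50 af 82 72 60 00.
K' ⊕ ipad = 66 99 b4 44 56 36.  K' ⊕ opad = 0c f3 de 2e 3c 5c.
Inner input = (K'⊕ipad) ∥ m = 66 99 b4 44 56 36 ∥ 39 f7 9c.
Inner hash: sum = 102+153+180+68+86+54+57+247+156 = 1103; mod 256 = 79 → 4f.
Outer input = (K'⊕opad) ∥ inner = 0c f3 de 2e 3c 5c ∥ 4f.
Outer hash (tag): sum = 12+243+222+46+60+92+79 = 754; mod 256 = 242 → f2.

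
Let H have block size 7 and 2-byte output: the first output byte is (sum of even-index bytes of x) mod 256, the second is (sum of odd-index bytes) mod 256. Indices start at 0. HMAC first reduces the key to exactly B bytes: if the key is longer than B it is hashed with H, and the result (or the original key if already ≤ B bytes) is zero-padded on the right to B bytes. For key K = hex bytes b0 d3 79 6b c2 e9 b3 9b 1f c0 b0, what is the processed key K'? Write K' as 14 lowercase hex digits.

|K| = 11 > B = 7, so first hash the key.
H(K): even-index sum = 877 mod 256 = 109; odd-index sum = 898 mod 256 = 130 → 6d 82.
Zero-pad H(K) = 6d 82 to 7 bytes: K' = 6d 82 00 00 00 00 00.

6d820000000000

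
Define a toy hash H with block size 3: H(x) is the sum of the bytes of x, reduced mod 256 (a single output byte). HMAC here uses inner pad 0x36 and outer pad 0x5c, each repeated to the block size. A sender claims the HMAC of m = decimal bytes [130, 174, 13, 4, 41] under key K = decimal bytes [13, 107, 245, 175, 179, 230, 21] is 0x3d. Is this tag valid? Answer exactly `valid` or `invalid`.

Key decimal bytes [13, 107, 245, 175, 179, 230, 21] = 0d 6b f5 af b3 e6 15 is 7 bytes > B = 3, so hash it first: H(key) = ca, then zero-pad to 3 bytes: K' = ca 00 00.
K' ⊕ ipad = fc 36 36; K' ⊕ opad = 96 5c 5c.
Inner hash: sum = 252+54+54+130+174+13+4+41 = 722; mod 256 = 210 → d2.
Outer hash (recomputed tag): sum = 150+92+92+210 = 544; mod 256 = 32 → 20.
Recomputed tag = 20; claimed = 3d → mismatch.

invalid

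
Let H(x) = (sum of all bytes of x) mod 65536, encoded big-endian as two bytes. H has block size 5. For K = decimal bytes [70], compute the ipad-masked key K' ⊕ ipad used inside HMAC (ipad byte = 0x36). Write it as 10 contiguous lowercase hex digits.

7036363636

Key decimal bytes [70] = 46 is 1 byte ≤ B = 5; zero-pad to 5 bytes: K' = 46 00 00 00 00.
XOR each byte with 0x36: 46⊕36=70, 00⊕36=36, 00⊕36=36, 00⊕36=36, 00⊕36=36.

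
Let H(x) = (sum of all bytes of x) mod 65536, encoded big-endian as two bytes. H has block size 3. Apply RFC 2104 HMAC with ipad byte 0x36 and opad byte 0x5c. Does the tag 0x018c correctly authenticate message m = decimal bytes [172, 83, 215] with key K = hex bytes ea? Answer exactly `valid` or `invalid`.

Key hex bytes ea is 1 byte ≤ B = 3; zero-pad to 3 bytes: K' = ea 00 00.
K' ⊕ ipad = dc 36 36; K' ⊕ opad = b6 5c 5c.
Inner hash: sum = 220+54+54+172+83+215 = 798 → 03 1e.
Outer hash (recomputed tag): sum = 182+92+92+3+30 = 399 → 01 8f.
Recomputed tag = 018f; claimed = 018c → mismatch.

invalid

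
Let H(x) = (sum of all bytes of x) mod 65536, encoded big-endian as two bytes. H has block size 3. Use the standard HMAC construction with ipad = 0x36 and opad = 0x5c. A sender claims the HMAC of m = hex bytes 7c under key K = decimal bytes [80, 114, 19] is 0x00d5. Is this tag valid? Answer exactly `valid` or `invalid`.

valid

Key decimal bytes [80, 114, 19] = 50 72 13 is exactly B = 3 bytes: K' = 50 72 13.
K' ⊕ ipad = 66 44 25; K' ⊕ opad = 0c 2e 4f.
Inner hash: sum = 102+68+37+124 = 331 → 01 4b.
Outer hash (recomputed tag): sum = 12+46+79+1+75 = 213 → 00 d5.
Recomputed tag = 00d5; claimed = 00d5 → match.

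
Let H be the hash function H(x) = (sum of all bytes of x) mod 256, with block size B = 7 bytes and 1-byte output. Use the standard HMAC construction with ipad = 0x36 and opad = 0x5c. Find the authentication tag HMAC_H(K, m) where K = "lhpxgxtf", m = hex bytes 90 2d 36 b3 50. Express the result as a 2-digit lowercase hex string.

ce

Key "lhpxgxtf" = 6c 68 70 78 67 78 74 66 is 8 bytes > B = 7, so hash it first: H(key) = 75, then zero-pad to 7 bytes: K' = 75 00 00 00 00 00 00.
K' ⊕ ipad = 43 36 36 36 36 36 36.  K' ⊕ opad = 29 5c 5c 5c 5c 5c 5c.
Inner input = (K'⊕ipad) ∥ m = 43 36 36 36 36 36 36 ∥ 90 2d 36 b3 50.
Inner hash: sum = 67+54+54+54+54+54+54+144+45+54+179+80 = 893; mod 256 = 125 → 7d.
Outer input = (K'⊕opad) ∥ inner = 29 5c 5c 5c 5c 5c 5c ∥ 7d.
Outer hash (tag): sum = 41+92+92+92+92+92+92+125 = 718; mod 256 = 206 → ce.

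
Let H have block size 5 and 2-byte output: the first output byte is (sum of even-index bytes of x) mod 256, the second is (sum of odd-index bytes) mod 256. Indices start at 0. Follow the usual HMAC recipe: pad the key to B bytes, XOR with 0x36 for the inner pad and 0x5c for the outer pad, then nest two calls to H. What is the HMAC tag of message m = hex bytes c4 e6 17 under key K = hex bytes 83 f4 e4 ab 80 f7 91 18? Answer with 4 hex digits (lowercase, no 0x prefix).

85ee

Key hex bytes 83 f4 e4 ab 80 f7 91 18 is 8 bytes > B = 5, so hash it first: H(key) = 78 ae, then zero-pad to 5 bytes: K' = 78 ae 00 00 00.
K' ⊕ ipad = 4e 98 36 36 36.  K' ⊕ opad = 24 f2 5c 5c 5c.
Inner input = (K'⊕ipad) ∥ m = 4e 98 36 36 36 ∥ c4 e6 17.
Inner hash: even-index sum = 416 mod 256 = 160; odd-index sum = 425 mod 256 = 169 → a0 a9.
Outer input = (K'⊕opad) ∥ inner = 24 f2 5c 5c 5c ∥ a0 a9.
Outer hash (tag): even-index sum = 389 mod 256 = 133; odd-index sum = 494 mod 256 = 238 → 85 ee.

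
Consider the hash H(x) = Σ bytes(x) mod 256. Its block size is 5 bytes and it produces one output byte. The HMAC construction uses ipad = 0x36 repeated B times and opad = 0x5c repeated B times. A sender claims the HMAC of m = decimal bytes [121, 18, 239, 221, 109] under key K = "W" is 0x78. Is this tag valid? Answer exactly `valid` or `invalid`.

valid

Key "W" = 57 is 1 byte ≤ B = 5; zero-pad to 5 bytes: K' = 57 00 00 00 00.
K' ⊕ ipad = 61 36 36 36 36; K' ⊕ opad = 0b 5c 5c 5c 5c.
Inner hash: sum = 97+54+54+54+54+121+18+239+221+109 = 1021; mod 256 = 253 → fd.
Outer hash (recomputed tag): sum = 11+92+92+92+92+253 = 632; mod 256 = 120 → 78.
Recomputed tag = 78; claimed = 78 → match.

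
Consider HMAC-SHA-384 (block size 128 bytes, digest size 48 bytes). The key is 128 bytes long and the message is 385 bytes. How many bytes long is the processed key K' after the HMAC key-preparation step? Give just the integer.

128

Key is 128 ≤ 128 bytes, zero-padded: |K'| = 128.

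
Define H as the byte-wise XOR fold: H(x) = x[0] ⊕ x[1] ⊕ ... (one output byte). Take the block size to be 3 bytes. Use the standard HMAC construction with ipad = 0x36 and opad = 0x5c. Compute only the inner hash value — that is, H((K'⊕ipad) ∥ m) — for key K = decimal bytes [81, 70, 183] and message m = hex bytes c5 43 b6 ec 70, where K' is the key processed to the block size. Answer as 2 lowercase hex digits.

Key decimal bytes [81, 70, 183] = 51 46 b7 is exactly B = 3 bytes: K' = 51 46 b7.
K' ⊕ ipad = 67 70 81.
Inner input = 67 70 81 ∥ c5 43 b6 ec 70.
Inner hash: XOR 67⊕70⊕81⊕c5⊕43⊕b6⊕ec⊕70 = 3a.

3a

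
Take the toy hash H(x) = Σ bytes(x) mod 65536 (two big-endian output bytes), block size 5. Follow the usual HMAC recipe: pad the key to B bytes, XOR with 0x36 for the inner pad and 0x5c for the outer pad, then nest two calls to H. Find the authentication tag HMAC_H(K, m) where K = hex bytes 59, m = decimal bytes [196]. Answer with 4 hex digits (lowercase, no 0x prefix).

0182

Key hex bytes 59 is 1 byte ≤ B = 5; zero-pad to 5 bytes: K' = 59 00 00 00 00.
K' ⊕ ipad = 6f 36 36 36 36.  K' ⊕ opad = 05 5c 5c 5c 5c.
Inner input = (K'⊕ipad) ∥ m = 6f 36 36 36 36 ∥ c4.
Inner hash: sum = 111+54+54+54+54+196 = 523 → 02 0b.
Outer input = (K'⊕opad) ∥ inner = 05 5c 5c 5c 5c ∥ 02 0b.
Outer hash (tag): sum = 5+92+92+92+92+2+11 = 386 → 01 82.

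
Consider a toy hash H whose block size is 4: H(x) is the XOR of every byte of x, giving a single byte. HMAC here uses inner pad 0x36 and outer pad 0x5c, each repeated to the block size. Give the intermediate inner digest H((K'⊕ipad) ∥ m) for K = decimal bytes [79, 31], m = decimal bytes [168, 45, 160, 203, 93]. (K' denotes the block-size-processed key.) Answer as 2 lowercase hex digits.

e3

Key decimal bytes [79, 31] = 4f 1f is 2 bytes ≤ B = 4; zero-pad to 4 bytes: K' = 4f 1f 00 00.
K' ⊕ ipad = 79 29 36 36.
Inner input = 79 29 36 36 ∥ a8 2d a0 cb 5d.
Inner hash: XOR 79⊕29⊕36⊕36⊕a8⊕2d⊕a0⊕cb⊕5d = e3.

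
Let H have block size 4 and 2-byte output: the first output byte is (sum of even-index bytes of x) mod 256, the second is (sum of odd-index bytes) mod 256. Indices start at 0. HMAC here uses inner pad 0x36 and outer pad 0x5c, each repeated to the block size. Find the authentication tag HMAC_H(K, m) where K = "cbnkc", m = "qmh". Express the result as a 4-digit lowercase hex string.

d58b

Key "cbnkc" = 63 62 6e 6b 63 is 5 bytes > B = 4, so hash it first: H(key) = 34 cd, then zero-pad to 4 bytes: K' = 34 cd 00 00.
K' ⊕ ipad = 02 fb 36 36.  K' ⊕ opad = 68 91 5c 5c.
Inner input = (K'⊕ipad) ∥ m = 02 fb 36 36 ∥ 71 6d 68.
Inner hash: even-index sum = 273 mod 256 = 17; odd-index sum = 414 mod 256 = 158 → 11 9e.
Outer input = (K'⊕opad) ∥ inner = 68 91 5c 5c ∥ 11 9e.
Outer hash (tag): even-index sum = 213 mod 256 = 213; odd-index sum = 395 mod 256 = 139 → d5 8b.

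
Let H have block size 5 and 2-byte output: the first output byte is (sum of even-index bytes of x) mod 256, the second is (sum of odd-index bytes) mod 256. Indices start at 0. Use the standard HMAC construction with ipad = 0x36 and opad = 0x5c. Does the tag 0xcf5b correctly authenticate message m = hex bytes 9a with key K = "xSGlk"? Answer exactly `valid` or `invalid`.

Key "xSGlk" = 78 53 47 6c 6b is exactly B = 5 bytes: K' = 78 53 47 6c 6b.
K' ⊕ ipad = 4e 65 71 5a 5d; K' ⊕ opad = 24 0f 1b 30 37.
Inner hash: even-index sum = 284 mod 256 = 28; odd-index sum = 345 mod 256 = 89 → 1c 59.
Outer hash (recomputed tag): even-index sum = 207 mod 256 = 207; odd-index sum = 91 mod 256 = 91 → cf 5b.
Recomputed tag = cf5b; claimed = cf5b → match.

valid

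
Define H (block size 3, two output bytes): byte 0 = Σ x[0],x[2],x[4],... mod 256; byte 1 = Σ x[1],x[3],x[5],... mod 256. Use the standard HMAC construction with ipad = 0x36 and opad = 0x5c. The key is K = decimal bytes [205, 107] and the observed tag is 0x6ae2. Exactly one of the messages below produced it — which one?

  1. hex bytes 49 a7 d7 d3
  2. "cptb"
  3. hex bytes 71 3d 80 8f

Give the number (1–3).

Key decimal bytes [205, 107] = cd 6b is 2 bytes ≤ B = 3; zero-pad to 3 bytes: K' = cd 6b 00.
K' ⊕ ipad = fb 5d 36; K' ⊕ opad = 91 37 5c.
m1: inner = H(fb 5d 36 49 a7 d7 d3) = ab 7d; tag = H(91 37 5c ab 7d) = 6ae2 ← matches
m2: inner = H(fb 5d 36 63 70 74 62) = 03 34; tag = H(91 37 5c 03 34) = 213a
m3: inner = H(fb 5d 36 71 3d 80 8f) = fd 4e; tag = H(91 37 5c fd 4e) = 3b34

1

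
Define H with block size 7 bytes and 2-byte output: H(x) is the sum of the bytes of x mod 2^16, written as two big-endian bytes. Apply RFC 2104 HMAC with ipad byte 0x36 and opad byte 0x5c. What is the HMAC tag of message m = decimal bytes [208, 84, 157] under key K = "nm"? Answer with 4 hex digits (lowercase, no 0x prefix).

02b4

Key "nm" = 6e 6d is 2 bytes ≤ B = 7; zero-pad to 7 bytes: K' = 6e 6d 00 00 00 00 00.
K' ⊕ ipad = 58 5b 36 36 36 36 36.  K' ⊕ opad = 32 31 5c 5c 5c 5c 5c.
Inner input = (K'⊕ipad) ∥ m = 58 5b 36 36 36 36 36 ∥ d0 54 9d.
Inner hash: sum = 88+91+54+54+54+54+54+208+84+157 = 898 → 03 82.
Outer input = (K'⊕opad) ∥ inner = 32 31 5c 5c 5c 5c 5c ∥ 03 82.
Outer hash (tag): sum = 50+49+92+92+92+92+92+3+130 = 692 → 02 b4.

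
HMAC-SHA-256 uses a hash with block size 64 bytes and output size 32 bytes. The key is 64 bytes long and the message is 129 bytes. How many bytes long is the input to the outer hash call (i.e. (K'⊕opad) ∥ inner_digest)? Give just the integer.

96

Key is 64 ≤ 64 bytes, zero-padded: |K'| = 64.
Outer input = (K'⊕opad) ∥ H(inner) → 64 + 32 = 96 bytes.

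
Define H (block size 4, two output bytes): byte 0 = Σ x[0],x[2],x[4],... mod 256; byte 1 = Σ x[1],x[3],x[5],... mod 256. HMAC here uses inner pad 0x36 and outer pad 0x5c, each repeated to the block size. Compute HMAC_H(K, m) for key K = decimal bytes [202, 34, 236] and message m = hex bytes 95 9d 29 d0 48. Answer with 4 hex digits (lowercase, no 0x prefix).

2291

Key decimal bytes [202, 34, 236] = ca 22 ec is 3 bytes ≤ B = 4; zero-pad to 4 bytes: K' = ca 22 ec 00.
K' ⊕ ipad = fc 14 da 36.  K' ⊕ opad = 96 7e b0 5c.
Inner input = (K'⊕ipad) ∥ m = fc 14 da 36 ∥ 95 9d 29 d0 48.
Inner hash: even-index sum = 732 mod 256 = 220; odd-index sum = 439 mod 256 = 183 → dc b7.
Outer input = (K'⊕opad) ∥ inner = 96 7e b0 5c ∥ dc b7.
Outer hash (tag): even-index sum = 546 mod 256 = 34; odd-index sum = 401 mod 256 = 145 → 22 91.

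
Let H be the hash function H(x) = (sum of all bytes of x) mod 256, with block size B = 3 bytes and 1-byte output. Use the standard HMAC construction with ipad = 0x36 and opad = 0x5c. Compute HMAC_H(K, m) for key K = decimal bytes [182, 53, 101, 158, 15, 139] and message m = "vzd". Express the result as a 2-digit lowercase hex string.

0a

Key decimal bytes [182, 53, 101, 158, 15, 139] = b6 35 65 9e 0f 8b is 6 bytes > B = 3, so hash it first: H(key) = 88, then zero-pad to 3 bytes: K' = 88 00 00.
K' ⊕ ipad = be 36 36.  K' ⊕ opad = d4 5c 5c.
Inner input = (K'⊕ipad) ∥ m = be 36 36 ∥ 76 7a 64.
Inner hash: sum = 190+54+54+118+122+100 = 638; mod 256 = 126 → 7e.
Outer input = (K'⊕opad) ∥ inner = d4 5c 5c ∥ 7e.
Outer hash (tag): sum = 212+92+92+126 = 522; mod 256 = 10 → 0a.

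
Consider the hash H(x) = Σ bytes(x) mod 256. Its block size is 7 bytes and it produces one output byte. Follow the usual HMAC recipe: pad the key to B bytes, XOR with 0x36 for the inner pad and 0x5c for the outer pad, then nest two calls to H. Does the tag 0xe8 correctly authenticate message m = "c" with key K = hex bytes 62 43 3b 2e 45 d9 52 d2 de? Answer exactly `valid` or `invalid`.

invalid

Key hex bytes 62 43 3b 2e 45 d9 52 d2 de is 9 bytes > B = 7, so hash it first: H(key) = 2e, then zero-pad to 7 bytes: K' = 2e 00 00 00 00 00 00.
K' ⊕ ipad = 18 36 36 36 36 36 36; K' ⊕ opad = 72 5c 5c 5c 5c 5c 5c.
Inner hash: sum = 24+54+54+54+54+54+54+99 = 447; mod 256 = 191 → bf.
Outer hash (recomputed tag): sum = 114+92+92+92+92+92+92+191 = 857; mod 256 = 89 → 59.
Recomputed tag = 59; claimed = e8 → mismatch.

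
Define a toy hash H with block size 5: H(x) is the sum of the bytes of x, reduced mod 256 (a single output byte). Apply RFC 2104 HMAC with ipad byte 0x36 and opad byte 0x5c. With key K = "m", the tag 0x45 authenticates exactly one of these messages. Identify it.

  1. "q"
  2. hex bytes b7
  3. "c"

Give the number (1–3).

1

Key "m" = 6d is 1 byte ≤ B = 5; zero-pad to 5 bytes: K' = 6d 00 00 00 00.
K' ⊕ ipad = 5b 36 36 36 36; K' ⊕ opad = 31 5c 5c 5c 5c.
m1: inner = H(5b 36 36 36 36 71) = a4; tag = H(31 5c 5c 5c 5c a4) = 45 ← matches
m2: inner = H(5b 36 36 36 36 b7) = ea; tag = H(31 5c 5c 5c 5c ea) = 8b
m3: inner = H(5b 36 36 36 36 63) = 96; tag = H(31 5c 5c 5c 5c 96) = 37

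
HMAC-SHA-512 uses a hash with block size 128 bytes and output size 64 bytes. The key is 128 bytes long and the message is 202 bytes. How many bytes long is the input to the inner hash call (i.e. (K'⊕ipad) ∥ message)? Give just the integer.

330

Key is 128 ≤ 128 bytes, zero-padded: |K'| = 128.
Inner input = (K'⊕ipad) ∥ m → 128 + 202 = 330 bytes.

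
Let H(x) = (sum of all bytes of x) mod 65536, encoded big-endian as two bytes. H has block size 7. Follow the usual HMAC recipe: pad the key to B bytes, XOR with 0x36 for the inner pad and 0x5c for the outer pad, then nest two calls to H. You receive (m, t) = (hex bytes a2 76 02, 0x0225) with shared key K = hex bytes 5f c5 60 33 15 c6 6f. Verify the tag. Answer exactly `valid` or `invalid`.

Key hex bytes 5f c5 60 33 15 c6 6f is exactly B = 7 bytes: K' = 5f c5 60 33 15 c6 6f.
K' ⊕ ipad = 69 f3 56 05 23 f0 59; K' ⊕ opad = 03 99 3c 6f 49 9a 33.
Inner hash: sum = 105+243+86+5+35+240+89+162+118+2 = 1085 → 04 3d.
Outer hash (recomputed tag): sum = 3+153+60+111+73+154+51+4+61 = 670 → 02 9e.
Recomputed tag = 029e; claimed = 0225 → mismatch.

invalid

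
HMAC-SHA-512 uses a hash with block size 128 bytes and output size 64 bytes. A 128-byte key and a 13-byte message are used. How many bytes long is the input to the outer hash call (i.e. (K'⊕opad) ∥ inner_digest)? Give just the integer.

192

Key is 128 ≤ 128 bytes, zero-padded: |K'| = 128.
Outer input = (K'⊕opad) ∥ H(inner) → 128 + 64 = 192 bytes.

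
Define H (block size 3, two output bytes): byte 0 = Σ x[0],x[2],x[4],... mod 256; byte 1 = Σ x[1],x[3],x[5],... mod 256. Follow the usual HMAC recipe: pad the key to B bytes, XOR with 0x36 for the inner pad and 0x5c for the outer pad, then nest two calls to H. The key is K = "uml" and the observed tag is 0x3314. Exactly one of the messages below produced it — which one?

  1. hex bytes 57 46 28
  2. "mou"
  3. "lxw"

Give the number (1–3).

1

Key "uml" = 75 6d 6c is exactly B = 3 bytes: K' = 75 6d 6c.
K' ⊕ ipad = 43 5b 5a; K' ⊕ opad = 29 31 30.
m1: inner = H(43 5b 5a 57 46 28) = e3 da; tag = H(29 31 30 e3 da) = 3314 ← matches
m2: inner = H(43 5b 5a 6d 6f 75) = 0c 3d; tag = H(29 31 30 0c 3d) = 963d
m3: inner = H(43 5b 5a 6c 78 77) = 15 3e; tag = H(29 31 30 15 3e) = 9746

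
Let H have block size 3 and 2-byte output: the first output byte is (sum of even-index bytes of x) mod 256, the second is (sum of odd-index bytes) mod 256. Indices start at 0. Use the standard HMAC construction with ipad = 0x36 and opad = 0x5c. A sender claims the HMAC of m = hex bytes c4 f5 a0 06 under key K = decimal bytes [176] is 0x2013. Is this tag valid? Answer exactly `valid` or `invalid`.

invalid

Key decimal bytes [176] = b0 is 1 byte ≤ B = 3; zero-pad to 3 bytes: K' = b0 00 00.
K' ⊕ ipad = 86 36 36; K' ⊕ opad = ec 5c 5c.
Inner hash: even-index sum = 439 mod 256 = 183; odd-index sum = 410 mod 256 = 154 → b7 9a.
Outer hash (recomputed tag): even-index sum = 482 mod 256 = 226; odd-index sum = 275 mod 256 = 19 → e2 13.
Recomputed tag = e213; claimed = 2013 → mismatch.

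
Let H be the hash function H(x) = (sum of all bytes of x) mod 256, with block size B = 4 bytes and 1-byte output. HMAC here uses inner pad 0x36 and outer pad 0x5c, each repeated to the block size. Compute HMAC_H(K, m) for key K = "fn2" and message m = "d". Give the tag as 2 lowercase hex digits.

7c

Key "fn2" = 66 6e 32 is 3 bytes ≤ B = 4; zero-pad to 4 bytes: K' = 66 6e 32 00.
K' ⊕ ipad = 50 58 04 36.  K' ⊕ opad = 3a 32 6e 5c.
Inner input = (K'⊕ipad) ∥ m = 50 58 04 36 ∥ 64.
Inner hash: sum = 80+88+4+54+100 = 326; mod 256 = 70 → 46.
Outer input = (K'⊕opad) ∥ inner = 3a 32 6e 5c ∥ 46.
Outer hash (tag): sum = 58+50+110+92+70 = 380; mod 256 = 124 → 7c.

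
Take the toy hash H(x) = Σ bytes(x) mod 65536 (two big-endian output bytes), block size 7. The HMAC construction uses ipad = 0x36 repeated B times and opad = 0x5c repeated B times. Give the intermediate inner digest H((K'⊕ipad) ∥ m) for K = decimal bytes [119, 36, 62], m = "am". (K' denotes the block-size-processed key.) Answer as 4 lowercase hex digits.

0201

Key decimal bytes [119, 36, 62] = 77 24 3e is 3 bytes ≤ B = 7; zero-pad to 7 bytes: K' = 77 24 3e 00 00 00 00.
K' ⊕ ipad = 41 12 08 36 36 36 36.
Inner input = 41 12 08 36 36 36 36 ∥ 61 6d.
Inner hash: sum = 65+18+8+54+54+54+54+97+109 = 513 → 02 01.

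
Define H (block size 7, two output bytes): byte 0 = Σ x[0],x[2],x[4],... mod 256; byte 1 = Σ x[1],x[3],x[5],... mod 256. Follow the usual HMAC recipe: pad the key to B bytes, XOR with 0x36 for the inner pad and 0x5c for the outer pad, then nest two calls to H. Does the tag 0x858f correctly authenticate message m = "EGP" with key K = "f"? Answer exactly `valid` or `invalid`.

invalid

Key "f" = 66 is 1 byte ≤ B = 7; zero-pad to 7 bytes: K' = 66 00 00 00 00 00 00.
K' ⊕ ipad = 50 36 36 36 36 36 36; K' ⊕ opad = 3a 5c 5c 5c 5c 5c 5c.
Inner hash: even-index sum = 313 mod 256 = 57; odd-index sum = 311 mod 256 = 55 → 39 37.
Outer hash (recomputed tag): even-index sum = 389 mod 256 = 133; odd-index sum = 333 mod 256 = 77 → 85 4d.
Recomputed tag = 854d; claimed = 858f → mismatch.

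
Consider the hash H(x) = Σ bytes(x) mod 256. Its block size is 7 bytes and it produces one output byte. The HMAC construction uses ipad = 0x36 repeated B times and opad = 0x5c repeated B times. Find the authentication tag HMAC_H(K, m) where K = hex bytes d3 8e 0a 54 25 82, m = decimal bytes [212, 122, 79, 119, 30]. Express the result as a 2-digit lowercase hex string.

dc

Key hex bytes d3 8e 0a 54 25 82 is 6 bytes ≤ B = 7; zero-pad to 7 bytes: K' = d3 8e 0a 54 25 82 00.
K' ⊕ ipad = e5 b8 3c 62 13 b4 36.  K' ⊕ opad = 8f d2 56 08 79 de 5c.
Inner input = (K'⊕ipad) ∥ m = e5 b8 3c 62 13 b4 36 ∥ d4 7a 4f 77 1e.
Inner hash: sum = 229+184+60+98+19+180+54+212+122+79+119+30 = 1386; mod 256 = 106 → 6a.
Outer input = (K'⊕opad) ∥ inner = 8f d2 56 08 79 de 5c ∥ 6a.
Outer hash (tag): sum = 143+210+86+8+121+222+92+106 = 988; mod 256 = 220 → dc.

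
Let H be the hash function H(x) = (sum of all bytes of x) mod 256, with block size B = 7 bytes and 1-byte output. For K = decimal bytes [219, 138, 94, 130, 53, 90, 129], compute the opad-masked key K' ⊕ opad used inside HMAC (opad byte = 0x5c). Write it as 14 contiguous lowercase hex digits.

87d602de6906dd

Key decimal bytes [219, 138, 94, 130, 53, 90, 129] = db 8a 5e 82 35 5a 81 is exactly B = 7 bytes: K' = db 8a 5e 82 35 5a 81.
XOR each byte with 0x5c: db⊕5c=87, 8a⊕5c=d6, 5e⊕5c=02, 82⊕5c=de, 35⊕5c=69, 5a⊕5c=06, 81⊕5c=dd.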